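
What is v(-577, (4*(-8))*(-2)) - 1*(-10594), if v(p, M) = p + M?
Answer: 10081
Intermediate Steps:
v(p, M) = M + p
v(-577, (4*(-8))*(-2)) - 1*(-10594) = ((4*(-8))*(-2) - 577) - 1*(-10594) = (-32*(-2) - 577) + 10594 = (64 - 577) + 10594 = -513 + 10594 = 10081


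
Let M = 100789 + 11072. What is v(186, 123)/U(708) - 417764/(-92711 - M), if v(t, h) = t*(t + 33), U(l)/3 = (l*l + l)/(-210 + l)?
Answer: 33187287112/2139362833 ≈ 15.513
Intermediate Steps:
M = 111861
U(l) = 3*(l + l**2)/(-210 + l) (U(l) = 3*((l*l + l)/(-210 + l)) = 3*((l**2 + l)/(-210 + l)) = 3*((l + l**2)/(-210 + l)) = 3*(l + l**2)/(-210 + l))
v(t, h) = t*(33 + t)
v(186, 123)/U(708) - 417764/(-92711 - M) = (186*(33 + 186))/((3*708*(1 + 708)/(-210 + 708))) - 417764/(-92711 - 1*111861) = (186*219)/((3*708*709/498)) - 417764/(-92711 - 111861) = 40734/((3*708*(1/498)*709)) - 417764/(-204572) = 40734/(250986/83) - 417764*(-1/204572) = 40734*(83/250986) + 104441/51143 = 563487/41831 + 104441/51143 = 33187287112/2139362833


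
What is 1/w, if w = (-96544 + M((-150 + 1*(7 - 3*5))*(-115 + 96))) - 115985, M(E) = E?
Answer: -1/209527 ≈ -4.7727e-6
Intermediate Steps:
w = -209527 (w = (-96544 + (-150 + 1*(7 - 3*5))*(-115 + 96)) - 115985 = (-96544 + (-150 + 1*(7 - 15))*(-19)) - 115985 = (-96544 + (-150 + 1*(-8))*(-19)) - 115985 = (-96544 + (-150 - 8)*(-19)) - 115985 = (-96544 - 158*(-19)) - 115985 = (-96544 + 3002) - 115985 = -93542 - 115985 = -209527)
1/w = 1/(-209527) = -1/209527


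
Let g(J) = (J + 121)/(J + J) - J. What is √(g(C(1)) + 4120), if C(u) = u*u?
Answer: 2*√1045 ≈ 64.653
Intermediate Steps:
C(u) = u²
g(J) = -J + (121 + J)/(2*J) (g(J) = (121 + J)/((2*J)) - J = (121 + J)*(1/(2*J)) - J = (121 + J)/(2*J) - J = -J + (121 + J)/(2*J))
√(g(C(1)) + 4120) = √((½ - 1*1² + 121/(2*(1²))) + 4120) = √((½ - 1*1 + (121/2)/1) + 4120) = √((½ - 1 + (121/2)*1) + 4120) = √((½ - 1 + 121/2) + 4120) = √(60 + 4120) = √4180 = 2*√1045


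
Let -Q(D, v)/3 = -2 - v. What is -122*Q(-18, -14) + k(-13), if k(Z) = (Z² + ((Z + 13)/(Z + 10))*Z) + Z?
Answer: 4548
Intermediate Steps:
Q(D, v) = 6 + 3*v (Q(D, v) = -3*(-2 - v) = 6 + 3*v)
k(Z) = Z + Z² + Z*(13 + Z)/(10 + Z) (k(Z) = (Z² + ((13 + Z)/(10 + Z))*Z) + Z = (Z² + Z*(13 + Z)/(10 + Z)) + Z = Z + Z² + Z*(13 + Z)/(10 + Z))
-122*Q(-18, -14) + k(-13) = -122*(6 + 3*(-14)) - 13*(23 + (-13)² + 12*(-13))/(10 - 13) = -122*(6 - 42) - 13*(23 + 169 - 156)/(-3) = -122*(-36) - 13*(-⅓)*36 = 4392 + 156 = 4548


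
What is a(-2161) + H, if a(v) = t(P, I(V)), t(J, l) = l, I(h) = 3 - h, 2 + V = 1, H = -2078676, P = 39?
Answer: -2078672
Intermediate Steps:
V = -1 (V = -2 + 1 = -1)
a(v) = 4 (a(v) = 3 - 1*(-1) = 3 + 1 = 4)
a(-2161) + H = 4 - 2078676 = -2078672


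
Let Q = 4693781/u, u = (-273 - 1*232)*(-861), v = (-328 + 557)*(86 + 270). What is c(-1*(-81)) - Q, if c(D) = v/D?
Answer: 11688948853/11739735 ≈ 995.67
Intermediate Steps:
v = 81524 (v = 229*356 = 81524)
u = 434805 (u = (-273 - 232)*(-861) = -505*(-861) = 434805)
c(D) = 81524/D
Q = 4693781/434805 ≈ 10.795
c(-1*(-81)) - Q = 81524/((-1*(-81))) - 1*4693781/434805 = 81524/81 - 4693781/434805 = 11688948853/11739735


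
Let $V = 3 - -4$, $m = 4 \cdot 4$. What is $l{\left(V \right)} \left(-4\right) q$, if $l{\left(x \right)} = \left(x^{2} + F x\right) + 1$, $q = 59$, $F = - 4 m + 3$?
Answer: $88972$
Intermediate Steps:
$m = 16$
$V = 7$ ($V = 3 + 4 = 7$)
$F = -61$ ($F = \left(-4\right) 16 + 3 = -64 + 3 = -61$)
$l{\left(x \right)} = 1 + x^{2} - 61 x$ ($l{\left(x \right)} = \left(x^{2} - 61 x\right) + 1 = 1 + x^{2} - 61 x$)
$l{\left(V \right)} \left(-4\right) q = \left(1 + 7^{2} - 427\right) \left(-4\right) 59 = \left(1 + 49 - 427\right) \left(-4\right) 59 = \left(-377\right) \left(-4\right) 59 = 1508 \cdot 59 = 88972$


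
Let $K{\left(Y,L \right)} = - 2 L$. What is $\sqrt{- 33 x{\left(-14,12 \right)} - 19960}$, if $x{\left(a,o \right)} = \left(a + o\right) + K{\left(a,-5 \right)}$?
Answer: $16 i \sqrt{79} \approx 142.21 i$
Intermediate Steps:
$x{\left(a,o \right)} = 10 + a + o$ ($x{\left(a,o \right)} = \left(a + o\right) - -10 = \left(a + o\right) + 10 = 10 + a + o$)
$\sqrt{- 33 x{\left(-14,12 \right)} - 19960} = \sqrt{- 33 \left(10 - 14 + 12\right) - 19960} = \sqrt{\left(-33\right) 8 - 19960} = \sqrt{-264 - 19960} = \sqrt{-20224} = 16 i \sqrt{79}$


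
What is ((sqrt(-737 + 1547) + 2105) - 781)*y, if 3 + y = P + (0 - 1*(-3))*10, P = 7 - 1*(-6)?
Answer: 52960 + 360*sqrt(10) ≈ 54098.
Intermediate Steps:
P = 13 (P = 7 + 6 = 13)
y = 40 (y = -3 + (13 + (0 - 1*(-3))*10) = -3 + (13 + (0 + 3)*10) = -3 + (13 + 3*10) = -3 + (13 + 30) = -3 + 43 = 40)
((sqrt(-737 + 1547) + 2105) - 781)*y = ((sqrt(-737 + 1547) + 2105) - 781)*40 = ((sqrt(810) + 2105) - 781)*40 = ((9*sqrt(10) + 2105) - 781)*40 = ((2105 + 9*sqrt(10)) - 781)*40 = (1324 + 9*sqrt(10))*40 = 52960 + 360*sqrt(10)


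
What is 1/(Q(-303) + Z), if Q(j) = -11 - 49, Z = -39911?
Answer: -1/39971 ≈ -2.5018e-5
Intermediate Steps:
Q(j) = -60
1/(Q(-303) + Z) = 1/(-60 - 39911) = 1/(-39971) = -1/39971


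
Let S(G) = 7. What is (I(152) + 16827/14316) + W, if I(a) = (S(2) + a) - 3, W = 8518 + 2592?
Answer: 53766961/4772 ≈ 11267.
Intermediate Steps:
W = 11110
I(a) = 4 + a (I(a) = (7 + a) - 3 = 4 + a)
(I(152) + 16827/14316) + W = ((4 + 152) + 16827/14316) + 11110 = (156 + 16827*(1/14316)) + 11110 = (156 + 5609/4772) + 11110 = 750041/4772 + 11110 = 53766961/4772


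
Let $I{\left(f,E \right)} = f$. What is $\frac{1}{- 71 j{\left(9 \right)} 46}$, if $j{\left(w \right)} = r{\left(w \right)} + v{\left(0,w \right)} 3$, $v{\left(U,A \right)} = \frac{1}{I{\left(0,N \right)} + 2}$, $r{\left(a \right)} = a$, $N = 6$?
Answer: $- \frac{1}{34293} \approx -2.916 \cdot 10^{-5}$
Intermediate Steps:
$v{\left(U,A \right)} = \frac{1}{2}$ ($v{\left(U,A \right)} = \frac{1}{0 + 2} = \frac{1}{2}$)
$j{\left(w \right)} = \frac{3}{2} + w$ ($j{\left(w \right)} = w + \frac{1}{2} \cdot 3 = w + \frac{3}{2} = \frac{3}{2} + w$)
$\frac{1}{- 71 j{\left(9 \right)} 46} = \frac{1}{- 71 \left(\frac{3}{2} + 9\right) 46} = \frac{1}{\left(-71\right) \frac{21}{2} \cdot 46} = \frac{1}{\left(- \frac{1491}{2}\right) 46} = \frac{1}{-34293} = - \frac{1}{34293}$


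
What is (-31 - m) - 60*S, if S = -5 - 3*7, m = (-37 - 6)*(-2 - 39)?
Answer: -234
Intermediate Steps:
m = 1763 (m = -43*(-41) = 1763)
S = -26 (S = -5 - 21 = -26)
(-31 - m) - 60*S = (-31 - 1*1763) - 60*(-26) = (-31 - 1763) + 1560 = -1794 + 1560 = -234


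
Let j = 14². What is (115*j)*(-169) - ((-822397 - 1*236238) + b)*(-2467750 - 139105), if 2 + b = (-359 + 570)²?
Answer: -2643657174440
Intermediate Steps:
b = 44519 (b = -2 + (-359 + 570)² = -2 + 211² = -2 + 44521 = 44519)
j = 196
(115*j)*(-169) - ((-822397 - 1*236238) + b)*(-2467750 - 139105) = (115*196)*(-169) - ((-822397 - 1*236238) + 44519)*(-2467750 - 139105) = 22540*(-169) - ((-822397 - 236238) + 44519)*(-2606855) = -3809260 - (-1058635 + 44519)*(-2606855) = -3809260 - (-1014116)*(-2606855) = -3809260 - 1*2643653365180 = -3809260 - 2643653365180 = -2643657174440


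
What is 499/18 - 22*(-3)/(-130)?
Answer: 31841/1170 ≈ 27.215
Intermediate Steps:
499/18 - 22*(-3)/(-130) = 499*(1/18) + 66*(-1/130) = 499/18 - 33/65 = 31841/1170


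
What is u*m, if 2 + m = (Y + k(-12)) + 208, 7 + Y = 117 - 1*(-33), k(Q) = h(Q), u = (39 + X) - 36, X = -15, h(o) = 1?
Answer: -4200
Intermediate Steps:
u = -12 (u = (39 - 15) - 36 = 24 - 36 = -12)
k(Q) = 1
Y = 143 (Y = -7 + (117 - 1*(-33)) = -7 + (117 + 33) = -7 + 150 = 143)
m = 350 (m = -2 + ((143 + 1) + 208) = -2 + (144 + 208) = -2 + 352 = 350)
u*m = -12*350 = -4200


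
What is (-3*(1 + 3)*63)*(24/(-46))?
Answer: 9072/23 ≈ 394.43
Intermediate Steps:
(-3*(1 + 3)*63)*(24/(-46)) = (-3*4*63)*(24*(-1/46)) = -12*63*(-12/23) = -756*(-12/23) = 9072/23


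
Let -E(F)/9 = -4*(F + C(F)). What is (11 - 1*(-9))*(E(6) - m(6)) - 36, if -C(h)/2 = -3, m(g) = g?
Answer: 8484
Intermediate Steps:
C(h) = 6 (C(h) = -2*(-3) = 6)
E(F) = 216 + 36*F (E(F) = -(-36)*(F + 6) = -(-36)*(6 + F) = -9*(-24 - 4*F) = 216 + 36*F)
(11 - 1*(-9))*(E(6) - m(6)) - 36 = (11 - 1*(-9))*((216 + 36*6) - 1*6) - 36 = (11 + 9)*((216 + 216) - 6) - 36 = 20*(432 - 6) - 36 = 20*426 - 36 = 8520 - 36 = 8484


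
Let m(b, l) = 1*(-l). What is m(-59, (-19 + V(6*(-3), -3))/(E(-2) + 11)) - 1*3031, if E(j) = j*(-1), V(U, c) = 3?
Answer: -39387/13 ≈ -3029.8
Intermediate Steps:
E(j) = -j
m(b, l) = -l
m(-59, (-19 + V(6*(-3), -3))/(E(-2) + 11)) - 1*3031 = -(-19 + 3)/(-1*(-2) + 11) - 1*3031 = -(-16)/(2 + 11) - 3031 = -(-16)/13 - 3031 = -1*(-16/13) - 3031 = 16/13 - 3031 = -39387/13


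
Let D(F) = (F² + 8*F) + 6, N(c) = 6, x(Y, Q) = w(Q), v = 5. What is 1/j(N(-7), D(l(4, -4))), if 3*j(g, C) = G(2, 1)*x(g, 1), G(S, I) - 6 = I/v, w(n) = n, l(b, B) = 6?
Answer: 15/31 ≈ 0.48387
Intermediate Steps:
x(Y, Q) = Q
G(S, I) = 6 + I/5
D(F) = 6 + F² + 8*F
j(g, C) = 31/15 (j(g, C) = ((6 + (⅕)*1)*1)/3 = ((6 + ⅕)*1)/3 = ((31/5)*1)/3 = (⅓)*(31/5) = 31/15)
1/j(N(-7), D(l(4, -4))) = 1/(31/15) = 15/31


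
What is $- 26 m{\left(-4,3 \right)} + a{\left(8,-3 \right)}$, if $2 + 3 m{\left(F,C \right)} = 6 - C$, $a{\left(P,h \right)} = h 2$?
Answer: $- \frac{44}{3} \approx -14.667$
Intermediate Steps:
$a{\left(P,h \right)} = 2 h$
$m{\left(F,C \right)} = \frac{4}{3} - \frac{C}{3}$ ($m{\left(F,C \right)} = - \frac{2}{3} + \frac{6 - C}{3} = - \frac{2}{3} - \left(-2 + \frac{C}{3}\right) = \frac{4}{3} - \frac{C}{3}$)
$- 26 m{\left(-4,3 \right)} + a{\left(8,-3 \right)} = - 26 \left(\frac{4}{3} - 1\right) + 2 \left(-3\right) = - 26 \left(\frac{4}{3} - 1\right) - 6 = \left(-26\right) \frac{1}{3} - 6 = - \frac{26}{3} - 6 = - \frac{44}{3}$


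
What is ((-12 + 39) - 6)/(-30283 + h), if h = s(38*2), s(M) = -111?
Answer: -3/4342 ≈ -0.00069093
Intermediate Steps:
h = -111
((-12 + 39) - 6)/(-30283 + h) = ((-12 + 39) - 6)/(-30283 - 111) = (27 - 6)/(-30394) = 21*(-1/30394) = -3/4342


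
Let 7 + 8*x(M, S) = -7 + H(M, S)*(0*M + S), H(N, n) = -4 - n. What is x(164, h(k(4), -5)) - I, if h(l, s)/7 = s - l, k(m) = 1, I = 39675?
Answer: -159505/4 ≈ -39876.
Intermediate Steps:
h(l, s) = -7*l + 7*s (h(l, s) = 7*(s - l) = -7*l + 7*s)
x(M, S) = -7/4 + S*(-4 - S)/8 (x(M, S) = -7/8 + (-7 + (-4 - S)*(0*M + S))/8 = -7/8 + (-7 + (-4 - S)*(0 + S))/8 = -7/8 + (-7 + (-4 - S)*S)/8 = -7/8 + (-7 + S*(-4 - S))/8 = -7/8 + (-7/8 + S*(-4 - S)/8) = -7/4 + S*(-4 - S)/8)
x(164, h(k(4), -5)) - I = (-7/4 - (-7*1 + 7*(-5))*(4 + (-7*1 + 7*(-5)))/8) - 1*39675 = (-7/4 - (-7 - 35)*(4 + (-7 - 35))/8) - 39675 = (-7/4 - 1/8*(-42)*(4 - 42)) - 39675 = (-7/4 - 1/8*(-42)*(-38)) - 39675 = (-7/4 - 399/2) - 39675 = -805/4 - 39675 = -159505/4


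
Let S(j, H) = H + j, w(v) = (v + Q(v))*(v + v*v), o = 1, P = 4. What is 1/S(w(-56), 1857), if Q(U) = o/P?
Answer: -1/169853 ≈ -5.8874e-6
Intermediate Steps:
Q(U) = 1/4
w(v) = (1/4 + v)*(v + v**2) (w(v) = (v + 1/4)*(v + v*v) = (1/4 + v)*(v + v**2))
1/S(w(-56), 1857) = 1/(1857 + (1/4)*(-56)*(1 + 4*(-56)**2 + 5*(-56))) = 1/(1857 + (1/4)*(-56)*(1 + 4*3136 - 280)) = 1/(1857 + (1/4)*(-56)*(1 + 12544 - 280)) = 1/(1857 + (1/4)*(-56)*12265) = 1/(1857 - 171710) = 1/(-169853) = -1/169853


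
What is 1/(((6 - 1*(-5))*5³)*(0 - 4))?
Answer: -1/5500 ≈ -0.00018182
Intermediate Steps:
1/(((6 - 1*(-5))*5³)*(0 - 4)) = 1/(((6 + 5)*125)*(-4)) = 1/((11*125)*(-4)) = 1/(1375*(-4)) = 1/(-5500) = -1/5500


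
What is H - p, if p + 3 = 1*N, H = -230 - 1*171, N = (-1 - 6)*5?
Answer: -363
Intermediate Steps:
N = -35 (N = -7*5 = -35)
H = -401 (H = -230 - 171 = -401)
p = -38 (p = -3 + 1*(-35) = -3 - 35 = -38)
H - p = -401 - 1*(-38) = -401 + 38 = -363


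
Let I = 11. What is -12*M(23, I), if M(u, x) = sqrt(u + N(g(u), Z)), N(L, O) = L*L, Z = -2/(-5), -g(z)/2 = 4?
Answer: -12*sqrt(87) ≈ -111.93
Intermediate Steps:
g(z) = -8 (g(z) = -2*4 = -8)
Z = 2/5 (Z = -2*(-1/5) = 2/5 ≈ 0.40000)
N(L, O) = L**2
M(u, x) = sqrt(64 + u) (M(u, x) = sqrt(u + (-8)**2) = sqrt(u + 64) = sqrt(64 + u))
-12*M(23, I) = -12*sqrt(64 + 23) = -12*sqrt(87)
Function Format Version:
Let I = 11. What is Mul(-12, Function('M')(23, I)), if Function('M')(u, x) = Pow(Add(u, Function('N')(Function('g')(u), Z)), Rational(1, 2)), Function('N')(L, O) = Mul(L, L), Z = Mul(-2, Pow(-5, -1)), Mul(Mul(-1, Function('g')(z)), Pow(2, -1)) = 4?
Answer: Mul(-12, Pow(87, Rational(1, 2))) ≈ -111.93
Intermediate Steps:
Function('g')(z) = -8 (Function('g')(z) = Mul(-2, 4) = -8)
Z = Rational(2, 5) (Z = Mul(-2, Rational(-1, 5)) = Rational(2, 5) ≈ 0.40000)
Function('N')(L, O) = Pow(L, 2)
Function('M')(u, x) = Pow(Add(64, u), Rational(1, 2)) (Function('M')(u, x) = Pow(Add(u, Pow(-8, 2)), Rational(1, 2)) = Pow(Add(u, 64), Rational(1, 2)) = Pow(Add(64, u), Rational(1, 2)))
Mul(-12, Function('M')(23, I)) = Mul(-12, Pow(Add(64, 23), Rational(1, 2))) = Mul(-12, Pow(87, Rational(1, 2)))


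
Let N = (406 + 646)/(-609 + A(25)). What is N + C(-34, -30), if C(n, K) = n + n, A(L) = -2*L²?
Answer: -127464/1859 ≈ -68.566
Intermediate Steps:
C(n, K) = 2*n
N = -1052/1859 (N = (406 + 646)/(-609 - 2*25²) = 1052/(-609 - 2*625) = 1052/(-609 - 1250) = 1052/(-1859) = 1052*(-1/1859) = -1052/1859 ≈ -0.56590)
N + C(-34, -30) = -1052/1859 + 2*(-34) = -1052/1859 - 68 = -127464/1859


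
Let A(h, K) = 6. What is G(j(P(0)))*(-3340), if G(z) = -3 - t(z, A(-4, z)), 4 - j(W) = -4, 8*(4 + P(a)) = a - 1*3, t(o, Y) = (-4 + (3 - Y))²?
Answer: 173680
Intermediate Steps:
t(o, Y) = (-1 - Y)²
P(a) = -35/8 + a/8 (P(a) = -4 + (a - 1*3)/8 = -4 + (a - 3)/8 = -4 + (-3 + a)/8 = -4 + (-3/8 + a/8) = -35/8 + a/8)
j(W) = 8 (j(W) = 4 - 1*(-4) = 4 + 4 = 8)
G(z) = -52 (G(z) = -3 - (1 + 6)² = -3 - 1*7² = -3 - 1*49 = -3 - 49 = -52)
G(j(P(0)))*(-3340) = -52*(-3340) = 173680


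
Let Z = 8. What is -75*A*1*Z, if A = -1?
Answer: 600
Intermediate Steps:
-75*A*1*Z = -75*(-1*1)*8 = -(-75)*8 = -75*(-8) = 600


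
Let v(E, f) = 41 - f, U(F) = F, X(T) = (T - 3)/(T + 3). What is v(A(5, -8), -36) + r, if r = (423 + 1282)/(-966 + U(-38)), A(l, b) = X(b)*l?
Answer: 75603/1004 ≈ 75.302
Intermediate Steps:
X(T) = (-3 + T)/(3 + T)
A(l, b) = l*(-3 + b)/(3 + b) (A(l, b) = ((-3 + b)/(3 + b))*l = l*(-3 + b)/(3 + b))
r = -1705/1004 (r = (423 + 1282)/(-966 - 38) = 1705/(-1004) = 1705*(-1/1004) = -1705/1004 ≈ -1.6982)
v(A(5, -8), -36) + r = (41 - 1*(-36)) - 1705/1004 = (41 + 36) - 1705/1004 = 77 - 1705/1004 = 75603/1004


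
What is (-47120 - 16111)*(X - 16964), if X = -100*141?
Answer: 1964207784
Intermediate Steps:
X = -14100
(-47120 - 16111)*(X - 16964) = (-47120 - 16111)*(-14100 - 16964) = -63231*(-31064) = 1964207784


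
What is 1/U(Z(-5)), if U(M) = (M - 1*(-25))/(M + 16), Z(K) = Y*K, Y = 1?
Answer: 11/20 ≈ 0.55000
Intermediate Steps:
Z(K) = K (Z(K) = 1*K = K)
U(M) = (25 + M)/(16 + M) (U(M) = (M + 25)/(16 + M) = (25 + M)/(16 + M))
1/U(Z(-5)) = 1/((25 - 5)/(16 - 5)) = 1/(20/11) = 11/20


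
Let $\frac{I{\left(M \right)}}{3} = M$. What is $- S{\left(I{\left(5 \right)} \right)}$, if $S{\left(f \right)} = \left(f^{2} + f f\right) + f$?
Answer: $-465$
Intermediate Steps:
$I{\left(M \right)} = 3 M$
$S{\left(f \right)} = f + 2 f^{2}$ ($S{\left(f \right)} = \left(f^{2} + f^{2}\right) + f = 2 f^{2} + f = f + 2 f^{2}$)
$- S{\left(I{\left(5 \right)} \right)} = - 3 \cdot 5 \left(1 + 2 \cdot 3 \cdot 5\right) = - 15 \left(1 + 2 \cdot 15\right) = - 15 \left(1 + 30\right) = - 15 \cdot 31 = \left(-1\right) 465 = -465$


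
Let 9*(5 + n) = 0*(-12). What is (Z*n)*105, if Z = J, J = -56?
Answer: 29400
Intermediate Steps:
Z = -56
n = -5 (n = -5 + (0*(-12))/9 = -5 + (⅑)*0 = -5 + 0 = -5)
(Z*n)*105 = -56*(-5)*105 = 280*105 = 29400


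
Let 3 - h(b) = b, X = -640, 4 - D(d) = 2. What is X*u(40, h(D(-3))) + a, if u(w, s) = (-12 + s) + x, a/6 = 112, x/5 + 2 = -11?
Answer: 49312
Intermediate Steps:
x = -65 (x = -10 + 5*(-11) = -10 - 55 = -65)
D(d) = 2 (D(d) = 4 - 1*2 = 4 - 2 = 2)
a = 672 (a = 6*112 = 672)
h(b) = 3 - b
u(w, s) = -77 + s (u(w, s) = (-12 + s) - 65 = -77 + s)
X*u(40, h(D(-3))) + a = -640*(-77 + (3 - 1*2)) + 672 = -640*(-77 + (3 - 2)) + 672 = -640*(-77 + 1) + 672 = -640*(-76) + 672 = 48640 + 672 = 49312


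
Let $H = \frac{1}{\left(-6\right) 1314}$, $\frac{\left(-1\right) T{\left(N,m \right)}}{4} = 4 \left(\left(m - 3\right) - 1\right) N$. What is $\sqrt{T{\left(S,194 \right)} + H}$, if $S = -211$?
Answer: $\frac{\sqrt{1107507738021}}{1314} \approx 800.9$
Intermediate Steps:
$T{\left(N,m \right)} = - 4 N \left(-16 + 4 m\right)$ ($T{\left(N,m \right)} = - 4 \cdot 4 \left(\left(m - 3\right) - 1\right) N = - 4 \cdot 4 \left(\left(-3 + m\right) - 1\right) N = - 4 \cdot 4 \left(-4 + m\right) N = - 4 \left(-16 + 4 m\right) N = - 4 N \left(-16 + 4 m\right)$)
$H = - \frac{1}{7884}$ ($H = \frac{1}{-7884} = - \frac{1}{7884} \approx -0.00012684$)
$\sqrt{T{\left(S,194 \right)} + H} = \sqrt{16 \left(-211\right) \left(4 - 194\right) - \frac{1}{7884}} = \sqrt{16 \left(-211\right) \left(-190\right) - \frac{1}{7884}} = \sqrt{641440 - \frac{1}{7884}} = \sqrt{\frac{5057112959}{7884}} = \frac{\sqrt{1107507738021}}{1314}$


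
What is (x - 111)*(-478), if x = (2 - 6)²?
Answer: 45410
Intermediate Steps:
x = 16 (x = (-4)² = 16)
(x - 111)*(-478) = (16 - 111)*(-478) = -95*(-478) = 45410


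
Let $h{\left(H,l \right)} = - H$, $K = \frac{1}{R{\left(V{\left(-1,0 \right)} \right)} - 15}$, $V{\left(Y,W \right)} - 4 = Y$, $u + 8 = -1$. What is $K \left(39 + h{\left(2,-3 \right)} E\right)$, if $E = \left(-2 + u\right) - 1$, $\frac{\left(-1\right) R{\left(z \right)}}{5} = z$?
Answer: $- \frac{21}{10} \approx -2.1$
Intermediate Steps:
$u = -9$ ($u = -8 - 1 = -9$)
$V{\left(Y,W \right)} = 4 + Y$
$R{\left(z \right)} = - 5 z$
$E = -12$ ($E = \left(-2 - 9\right) - 1 = -11 - 1 = -12$)
$K = - \frac{1}{30}$ ($K = \frac{1}{- 5 \left(4 - 1\right) - 15} = \frac{1}{\left(-5\right) 3 - 15} = \frac{1}{-15 - 15} = \frac{1}{-30} = - \frac{1}{30} \approx -0.033333$)
$K \left(39 + h{\left(2,-3 \right)} E\right) = - \frac{39 + \left(-1\right) 2 \left(-12\right)}{30} = - \frac{39 - -24}{30} = - \frac{39 + 24}{30} = \left(- \frac{1}{30}\right) 63 = - \frac{21}{10}$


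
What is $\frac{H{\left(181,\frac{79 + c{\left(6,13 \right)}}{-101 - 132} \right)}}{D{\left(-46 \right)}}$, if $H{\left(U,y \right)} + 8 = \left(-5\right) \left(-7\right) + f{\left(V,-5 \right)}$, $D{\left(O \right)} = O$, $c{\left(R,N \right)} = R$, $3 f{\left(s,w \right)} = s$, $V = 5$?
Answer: $- \frac{43}{69} \approx -0.62319$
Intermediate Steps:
$f{\left(s,w \right)} = \frac{s}{3}$
$H{\left(U,y \right)} = \frac{86}{3}$ ($H{\left(U,y \right)} = -8 + \left(\left(-5\right) \left(-7\right) + \frac{1}{3} \cdot 5\right) = -8 + \left(35 + \frac{5}{3}\right) = -8 + \frac{110}{3} = \frac{86}{3}$)
$\frac{H{\left(181,\frac{79 + c{\left(6,13 \right)}}{-101 - 132} \right)}}{D{\left(-46 \right)}} = \frac{86}{3 \left(-46\right)} = \frac{86}{3} \left(- \frac{1}{46}\right) = - \frac{43}{69}$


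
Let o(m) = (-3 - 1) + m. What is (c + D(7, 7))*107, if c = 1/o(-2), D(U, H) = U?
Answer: 4387/6 ≈ 731.17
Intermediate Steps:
o(m) = -4 + m
c = -⅙ (c = 1/(-4 - 2) = 1/(-6) = -⅙ ≈ -0.16667)
(c + D(7, 7))*107 = (-⅙ + 7)*107 = (41/6)*107 = 4387/6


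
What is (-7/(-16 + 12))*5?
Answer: 35/4 ≈ 8.7500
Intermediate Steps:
(-7/(-16 + 12))*5 = (-7/(-4))*5 = -¼*(-7)*5 = (7/4)*5 = 35/4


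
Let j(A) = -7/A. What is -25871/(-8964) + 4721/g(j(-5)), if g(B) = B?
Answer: 211776317/62748 ≈ 3375.0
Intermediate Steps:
-25871/(-8964) + 4721/g(j(-5)) = -25871/(-8964) + 4721/((-7/(-5))) = -25871*(-1/8964) + 4721/((-7*(-⅕))) = 25871/8964 + 4721/(7/5) = 25871/8964 + 4721*(5/7) = 25871/8964 + 23605/7 = 211776317/62748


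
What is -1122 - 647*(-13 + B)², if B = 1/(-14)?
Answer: -21887295/196 ≈ -1.1167e+5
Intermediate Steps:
B = -1/14 ≈ -0.071429
-1122 - 647*(-13 + B)² = -1122 - 647*(-13 - 1/14)² = -1122 - 647*(-183/14)² = -1122 - 647*33489/196 = -1122 - 21667383/196 = -21887295/196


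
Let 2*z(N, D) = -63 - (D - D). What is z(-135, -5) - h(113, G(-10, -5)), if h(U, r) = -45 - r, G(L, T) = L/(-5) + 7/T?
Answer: 141/10 ≈ 14.100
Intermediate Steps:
z(N, D) = -63/2 (z(N, D) = (-63 - (D - D))/2 = (-63 - 1*0)/2 = (-63 + 0)/2 = (½)*(-63) = -63/2)
G(L, T) = 7/T - L/5 (G(L, T) = L*(-⅕) + 7/T = -L/5 + 7/T = 7/T - L/5)
z(-135, -5) - h(113, G(-10, -5)) = -63/2 - (-45 - (7/(-5) - ⅕*(-10))) = -63/2 - (-45 - (7*(-⅕) + 2)) = -63/2 - (-45 - (-7/5 + 2)) = -63/2 - (-45 - 1*⅗) = -63/2 - (-45 - ⅗) = -63/2 - 1*(-228/5) = -63/2 + 228/5 = 141/10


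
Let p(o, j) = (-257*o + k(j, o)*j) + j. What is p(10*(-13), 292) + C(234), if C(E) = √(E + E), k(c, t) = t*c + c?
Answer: -10965354 + 6*√13 ≈ -1.0965e+7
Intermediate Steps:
k(c, t) = c + c*t (k(c, t) = c*t + c = c + c*t)
p(o, j) = j - 257*o + j²*(1 + o) (p(o, j) = (-257*o + (j*(1 + o))*j) + j = (-257*o + j²*(1 + o)) + j = j - 257*o + j²*(1 + o))
C(E) = √2*√E (C(E) = √(2*E) = √2*√E)
p(10*(-13), 292) + C(234) = (292 - 2570*(-13) + 292²*(1 + 10*(-13))) + √2*√234 = (292 - 257*(-130) + 85264*(1 - 130)) + √2*(3*√26) = (292 + 33410 + 85264*(-129)) + 6*√13 = (292 + 33410 - 10999056) + 6*√13 = -10965354 + 6*√13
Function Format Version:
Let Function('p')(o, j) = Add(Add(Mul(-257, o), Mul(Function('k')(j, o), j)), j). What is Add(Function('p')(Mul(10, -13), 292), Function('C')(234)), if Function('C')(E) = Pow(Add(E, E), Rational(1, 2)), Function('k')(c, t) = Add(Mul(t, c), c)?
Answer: Add(-10965354, Mul(6, Pow(13, Rational(1, 2)))) ≈ -1.0965e+7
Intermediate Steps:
Function('k')(c, t) = Add(c, Mul(c, t)) (Function('k')(c, t) = Add(Mul(c, t), c) = Add(c, Mul(c, t)))
Function('p')(o, j) = Add(j, Mul(-257, o), Mul(Pow(j, 2), Add(1, o))) (Function('p')(o, j) = Add(Add(Mul(-257, o), Mul(Mul(j, Add(1, o)), j)), j) = Add(Add(Mul(-257, o), Mul(Pow(j, 2), Add(1, o))), j) = Add(j, Mul(-257, o), Mul(Pow(j, 2), Add(1, o))))
Function('C')(E) = Mul(Pow(2, Rational(1, 2)), Pow(E, Rational(1, 2))) (Function('C')(E) = Pow(Mul(2, E), Rational(1, 2)) = Mul(Pow(2, Rational(1, 2)), Pow(E, Rational(1, 2))))
Add(Function('p')(Mul(10, -13), 292), Function('C')(234)) = Add(Add(292, Mul(-257, Mul(10, -13)), Mul(Pow(292, 2), Add(1, Mul(10, -13)))), Mul(Pow(2, Rational(1, 2)), Pow(234, Rational(1, 2)))) = Add(Add(292, Mul(-257, -130), Mul(85264, Add(1, -130))), Mul(Pow(2, Rational(1, 2)), Mul(3, Pow(26, Rational(1, 2))))) = Add(Add(292, 33410, Mul(85264, -129)), Mul(6, Pow(13, Rational(1, 2)))) = Add(Add(292, 33410, -10999056), Mul(6, Pow(13, Rational(1, 2)))) = Add(-10965354, Mul(6, Pow(13, Rational(1, 2))))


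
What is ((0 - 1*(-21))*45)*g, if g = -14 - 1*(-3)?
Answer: -10395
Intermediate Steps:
g = -11 (g = -14 + 3 = -11)
((0 - 1*(-21))*45)*g = ((0 - 1*(-21))*45)*(-11) = ((0 + 21)*45)*(-11) = (21*45)*(-11) = 945*(-11) = -10395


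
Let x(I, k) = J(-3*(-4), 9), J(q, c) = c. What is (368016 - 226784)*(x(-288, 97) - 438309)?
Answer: -61901985600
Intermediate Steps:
x(I, k) = 9
(368016 - 226784)*(x(-288, 97) - 438309) = (368016 - 226784)*(9 - 438309) = 141232*(-438300) = -61901985600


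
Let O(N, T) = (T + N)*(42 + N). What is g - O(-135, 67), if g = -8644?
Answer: -14968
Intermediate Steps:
O(N, T) = (42 + N)*(N + T) (O(N, T) = (N + T)*(42 + N) = (42 + N)*(N + T))
g - O(-135, 67) = -8644 - ((-135)² + 42*(-135) + 42*67 - 135*67) = -8644 - (18225 - 5670 + 2814 - 9045) = -8644 - 1*6324 = -8644 - 6324 = -14968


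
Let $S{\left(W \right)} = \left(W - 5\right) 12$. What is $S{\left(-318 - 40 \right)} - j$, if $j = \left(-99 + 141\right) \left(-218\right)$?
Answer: $4800$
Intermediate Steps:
$S{\left(W \right)} = -60 + 12 W$ ($S{\left(W \right)} = \left(-5 + W\right) 12 = -60 + 12 W$)
$j = -9156$ ($j = 42 \left(-218\right) = -9156$)
$S{\left(-318 - 40 \right)} - j = \left(-60 + 12 \left(-318 - 40\right)\right) - -9156 = \left(-60 + 12 \left(-318 - 40\right)\right) + 9156 = \left(-60 + 12 \left(-358\right)\right) + 9156 = \left(-60 - 4296\right) + 9156 = -4356 + 9156 = 4800$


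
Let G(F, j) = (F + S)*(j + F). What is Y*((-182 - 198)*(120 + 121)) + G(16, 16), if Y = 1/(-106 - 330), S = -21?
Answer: 5455/109 ≈ 50.046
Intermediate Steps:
G(F, j) = (-21 + F)*(F + j) (G(F, j) = (F - 21)*(j + F) = (-21 + F)*(F + j))
Y = -1/436 (Y = 1/(-436) = -1/436 ≈ -0.0022936)
Y*((-182 - 198)*(120 + 121)) + G(16, 16) = -(-182 - 198)*(120 + 121)/436 + (16**2 - 21*16 - 21*16 + 16*16) = -(-95)*241/109 + (256 - 336 - 336 + 256) = -1/436*(-91580) - 160 = 22895/109 - 160 = 5455/109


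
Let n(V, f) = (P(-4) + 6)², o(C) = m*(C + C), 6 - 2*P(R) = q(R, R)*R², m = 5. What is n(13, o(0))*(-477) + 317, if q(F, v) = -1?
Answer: -137536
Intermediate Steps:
P(R) = 3 + R²/2 (P(R) = 3 - (-1)*R²/2 = 3 + R²/2)
o(C) = 10*C (o(C) = 5*(C + C) = 5*(2*C) = 10*C)
n(V, f) = 289 (n(V, f) = ((3 + (½)*(-4)²) + 6)² = ((3 + (½)*16) + 6)² = ((3 + 8) + 6)² = (11 + 6)² = 17² = 289)
n(13, o(0))*(-477) + 317 = 289*(-477) + 317 = -137853 + 317 = -137536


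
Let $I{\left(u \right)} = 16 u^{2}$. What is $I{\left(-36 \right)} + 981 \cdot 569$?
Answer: $578925$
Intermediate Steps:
$I{\left(-36 \right)} + 981 \cdot 569 = 16 \left(-36\right)^{2} + 981 \cdot 569 = 16 \cdot 1296 + 558189 = 20736 + 558189 = 578925$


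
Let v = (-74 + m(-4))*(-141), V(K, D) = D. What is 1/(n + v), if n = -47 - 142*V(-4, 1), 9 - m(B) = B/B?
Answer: 1/9117 ≈ 0.00010969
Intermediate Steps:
m(B) = 8 (m(B) = 9 - B/B = 9 - 1*1 = 9 - 1 = 8)
v = 9306 (v = (-74 + 8)*(-141) = -66*(-141) = 9306)
n = -189 (n = -47 - 142*1 = -47 - 142 = -189)
1/(n + v) = 1/(-189 + 9306) = 1/9117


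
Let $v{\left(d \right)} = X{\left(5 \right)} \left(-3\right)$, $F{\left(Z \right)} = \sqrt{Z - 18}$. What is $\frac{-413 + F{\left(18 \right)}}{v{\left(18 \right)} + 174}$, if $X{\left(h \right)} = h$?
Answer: $- \frac{413}{159} \approx -2.5975$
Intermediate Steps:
$F{\left(Z \right)} = \sqrt{-18 + Z}$
$v{\left(d \right)} = -15$ ($v{\left(d \right)} = 5 \left(-3\right) = -15$)
$\frac{-413 + F{\left(18 \right)}}{v{\left(18 \right)} + 174} = \frac{-413 + \sqrt{-18 + 18}}{-15 + 174} = \frac{-413 + \sqrt{0}}{159} = \left(-413 + 0\right) \frac{1}{159} = \left(-413\right) \frac{1}{159} = - \frac{413}{159}$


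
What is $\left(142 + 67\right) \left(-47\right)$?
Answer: $-9823$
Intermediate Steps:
$\left(142 + 67\right) \left(-47\right) = 209 \left(-47\right) = -9823$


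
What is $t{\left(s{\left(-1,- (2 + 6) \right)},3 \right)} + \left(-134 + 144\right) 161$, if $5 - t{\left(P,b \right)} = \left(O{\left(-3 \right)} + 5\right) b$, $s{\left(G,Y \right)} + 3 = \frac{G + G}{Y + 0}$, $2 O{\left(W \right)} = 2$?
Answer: $1597$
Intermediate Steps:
$O{\left(W \right)} = 1$ ($O{\left(W \right)} = \frac{1}{2} \cdot 2 = 1$)
$s{\left(G,Y \right)} = -3 + \frac{2 G}{Y}$ ($s{\left(G,Y \right)} = -3 + \frac{G + G}{Y + 0} = -3 + \frac{2 G}{Y}$)
$t{\left(P,b \right)} = 5 - 6 b$ ($t{\left(P,b \right)} = 5 - \left(1 + 5\right) b = 5 - 6 b$)
$t{\left(s{\left(-1,- (2 + 6) \right)},3 \right)} + \left(-134 + 144\right) 161 = \left(5 - 18\right) + \left(-134 + 144\right) 161 = \left(5 - 18\right) + 10 \cdot 161 = -13 + 1610 = 1597$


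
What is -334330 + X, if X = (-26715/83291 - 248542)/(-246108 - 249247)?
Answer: -1061074729609401/3173739485 ≈ -3.3433e+5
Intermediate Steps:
X = 1592410649/3173739485 (X = (-26715*1/83291 - 248542)/(-495355) = (-2055/6407 - 248542)*(-1/495355) = -1592410649/6407*(-1/495355) = 1592410649/3173739485 ≈ 0.50175)
-334330 + X = -334330 + 1592410649/3173739485 = -1061074729609401/3173739485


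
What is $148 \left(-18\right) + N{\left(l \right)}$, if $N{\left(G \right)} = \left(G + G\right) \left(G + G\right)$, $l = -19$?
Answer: $-1220$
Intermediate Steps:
$N{\left(G \right)} = 4 G^{2}$ ($N{\left(G \right)} = 2 G 2 G = 4 G^{2}$)
$148 \left(-18\right) + N{\left(l \right)} = 148 \left(-18\right) + 4 \left(-19\right)^{2} = -2664 + 4 \cdot 361 = -2664 + 1444 = -1220$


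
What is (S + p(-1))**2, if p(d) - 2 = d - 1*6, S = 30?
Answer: 625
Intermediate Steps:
p(d) = -4 + d (p(d) = 2 + (d - 1*6) = 2 + (d - 6) = 2 + (-6 + d) = -4 + d)
(S + p(-1))**2 = (30 + (-4 - 1))**2 = (30 - 5)**2 = 25**2 = 625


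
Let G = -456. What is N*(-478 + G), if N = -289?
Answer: 269926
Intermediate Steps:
N*(-478 + G) = -289*(-478 - 456) = -289*(-934) = 269926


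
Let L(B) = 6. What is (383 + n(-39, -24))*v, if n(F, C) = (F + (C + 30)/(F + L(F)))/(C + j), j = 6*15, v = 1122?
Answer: 4719659/11 ≈ 4.2906e+5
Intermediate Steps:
j = 90
n(F, C) = (F + (30 + C)/(6 + F))/(90 + C) (n(F, C) = (F + (C + 30)/(F + 6))/(C + 90) = (F + (30 + C)/(6 + F))/(90 + C))
(383 + n(-39, -24))*v = (383 + (30 - 24 + (-39)² + 6*(-39))/(540 + 6*(-24) + 90*(-39) - 24*(-39)))*1122 = (383 + (30 - 24 + 1521 - 234)/(540 - 144 - 3510 + 936))*1122 = (383 + 1293/(-2178))*1122 = (383 - 1/2178*1293)*1122 = (383 - 431/726)*1122 = (277627/726)*1122 = 4719659/11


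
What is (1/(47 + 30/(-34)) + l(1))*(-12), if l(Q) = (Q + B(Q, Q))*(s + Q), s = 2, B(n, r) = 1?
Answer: -14163/196 ≈ -72.260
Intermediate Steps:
l(Q) = (1 + Q)*(2 + Q) (l(Q) = (Q + 1)*(2 + Q) = (1 + Q)*(2 + Q))
(1/(47 + 30/(-34)) + l(1))*(-12) = (1/(47 + 30/(-34)) + (2 + 1**2 + 3*1))*(-12) = (1/(47 + 30*(-1/34)) + (2 + 1 + 3))*(-12) = (1/(47 - 15/17) + 6)*(-12) = (1/(784/17) + 6)*(-12) = (17/784 + 6)*(-12) = (4721/784)*(-12) = -14163/196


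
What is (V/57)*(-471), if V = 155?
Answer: -24335/19 ≈ -1280.8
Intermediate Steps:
(V/57)*(-471) = (155/57)*(-471) = -24335/19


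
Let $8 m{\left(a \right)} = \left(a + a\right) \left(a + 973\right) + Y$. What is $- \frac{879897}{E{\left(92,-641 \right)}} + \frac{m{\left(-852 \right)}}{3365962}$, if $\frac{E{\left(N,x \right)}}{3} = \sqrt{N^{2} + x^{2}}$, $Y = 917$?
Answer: $- \frac{205267}{26927696} - \frac{293299 \sqrt{419345}}{419345} \approx -452.93$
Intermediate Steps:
$E{\left(N,x \right)} = 3 \sqrt{N^{2} + x^{2}}$
$m{\left(a \right)} = \frac{917}{8} + \frac{a \left(973 + a\right)}{4}$ ($m{\left(a \right)} = \frac{\left(a + a\right) \left(a + 973\right) + 917}{8} = \frac{2 a \left(973 + a\right) + 917}{8} = \frac{917 + 2 a \left(973 + a\right)}{8} = \frac{917}{8} + \frac{a \left(973 + a\right)}{4}$)
$- \frac{879897}{E{\left(92,-641 \right)}} + \frac{m{\left(-852 \right)}}{3365962} = - \frac{879897}{3 \sqrt{92^{2} + \left(-641\right)^{2}}} + \frac{\frac{917}{8} + \frac{\left(-852\right)^{2}}{4} + \frac{973}{4} \left(-852\right)}{3365962} = - \frac{879897}{3 \sqrt{8464 + 410881}} + \left(\frac{917}{8} + \frac{1}{4} \cdot 725904 - 207249\right) \frac{1}{3365962} = - \frac{879897}{3 \sqrt{419345}} + \left(\frac{917}{8} + 181476 - 207249\right) \frac{1}{3365962} = - 879897 \frac{\sqrt{419345}}{1258035} - \frac{205267}{26927696} = - \frac{293299 \sqrt{419345}}{419345} - \frac{205267}{26927696} = - \frac{205267}{26927696} - \frac{293299 \sqrt{419345}}{419345}$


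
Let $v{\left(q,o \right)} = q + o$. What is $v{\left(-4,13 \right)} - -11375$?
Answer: $11384$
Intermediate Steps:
$v{\left(q,o \right)} = o + q$
$v{\left(-4,13 \right)} - -11375 = \left(13 - 4\right) - -11375 = 9 + 11375 = 11384$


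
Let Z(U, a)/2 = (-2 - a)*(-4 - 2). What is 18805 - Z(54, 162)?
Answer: 16837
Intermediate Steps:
Z(U, a) = 24 + 12*a (Z(U, a) = 2*((-2 - a)*(-4 - 2)) = 2*((-2 - a)*(-6)) = 2*(12 + 6*a) = 24 + 12*a)
18805 - Z(54, 162) = 18805 - (24 + 12*162) = 18805 - (24 + 1944) = 18805 - 1*1968 = 18805 - 1968 = 16837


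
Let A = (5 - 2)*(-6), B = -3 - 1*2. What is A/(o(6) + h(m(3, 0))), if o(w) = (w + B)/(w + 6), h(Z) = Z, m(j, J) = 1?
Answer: -216/13 ≈ -16.615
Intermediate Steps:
B = -5 (B = -3 - 2 = -5)
A = -18 (A = 3*(-6) = -18)
o(w) = (-5 + w)/(6 + w) (o(w) = (w - 5)/(w + 6) = (-5 + w)/(6 + w))
A/(o(6) + h(m(3, 0))) = -18/((-5 + 6)/(6 + 6) + 1) = -18/(1/12 + 1) = -18/(13/12) = (12/13)*(-18) = -216/13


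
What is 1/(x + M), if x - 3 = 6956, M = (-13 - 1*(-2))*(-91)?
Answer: 1/7960 ≈ 0.00012563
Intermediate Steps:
M = 1001 (M = (-13 + 2)*(-91) = -11*(-91) = 1001)
x = 6959 (x = 3 + 6956 = 6959)
1/(x + M) = 1/(6959 + 1001) = 1/7960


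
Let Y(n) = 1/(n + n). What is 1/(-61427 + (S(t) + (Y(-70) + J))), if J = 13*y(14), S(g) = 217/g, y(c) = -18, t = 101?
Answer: -14140/871856261 ≈ -1.6218e-5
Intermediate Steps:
Y(n) = 1/(2*n)
J = -234 (J = 13*(-18) = -234)
1/(-61427 + (S(t) + (Y(-70) + J))) = 1/(-61427 + (217/101 + ((½)/(-70) - 234))) = 1/(-61427 + (217*(1/101) + ((½)*(-1/70) - 234))) = 1/(-61427 + (217/101 + (-1/140 - 234))) = 1/(-61427 + (217/101 - 32761/140)) = 1/(-61427 - 3278481/14140) = 1/(-871856261/14140) = -14140/871856261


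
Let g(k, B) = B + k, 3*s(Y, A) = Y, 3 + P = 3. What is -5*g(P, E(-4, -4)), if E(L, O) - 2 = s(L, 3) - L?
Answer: -70/3 ≈ -23.333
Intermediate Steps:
P = 0 (P = -3 + 3 = 0)
s(Y, A) = Y/3
E(L, O) = 2 - 2*L/3 (E(L, O) = 2 + (L/3 - L) = 2 - 2*L/3)
-5*g(P, E(-4, -4)) = -5*((2 - ⅔*(-4)) + 0) = -5*((2 + 8/3) + 0) = -5*(14/3 + 0) = -5*14/3 = -70/3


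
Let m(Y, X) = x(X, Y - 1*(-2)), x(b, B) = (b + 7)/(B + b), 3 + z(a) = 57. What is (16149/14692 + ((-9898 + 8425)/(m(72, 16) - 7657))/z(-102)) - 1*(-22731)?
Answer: 230147992617967/10124360044 ≈ 22732.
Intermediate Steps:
z(a) = 54 (z(a) = -3 + 57 = 54)
x(b, B) = (7 + b)/(B + b)
m(Y, X) = (7 + X)/(2 + X + Y) (m(Y, X) = (7 + X)/((Y - 1*(-2)) + X) = (7 + X)/((Y + 2) + X) = (7 + X)/((2 + Y) + X) = (7 + X)/(2 + X + Y))
(16149/14692 + ((-9898 + 8425)/(m(72, 16) - 7657))/z(-102)) - 1*(-22731) = (16149/14692 + ((-9898 + 8425)/((7 + 16)/(2 + 16 + 72) - 7657))/54) - 1*(-22731) = (16149*(1/14692) - 1473/(23/90 - 7657)*(1/54)) + 22731 = (16149/14692 - 1473/((1/90)*23 - 7657)*(1/54)) + 22731 = (16149/14692 - 1473/(23/90 - 7657)*(1/54)) + 22731 = (16149/14692 - 1473/(-689107/90)*(1/54)) + 22731 = (16149/14692 - 1473*(-90/689107)*(1/54)) + 22731 = (16149/14692 + (132570/689107)*(1/54)) + 22731 = (16149/14692 + 2455/689107) + 22731 = 11164457803/10124360044 + 22731 = 230147992617967/10124360044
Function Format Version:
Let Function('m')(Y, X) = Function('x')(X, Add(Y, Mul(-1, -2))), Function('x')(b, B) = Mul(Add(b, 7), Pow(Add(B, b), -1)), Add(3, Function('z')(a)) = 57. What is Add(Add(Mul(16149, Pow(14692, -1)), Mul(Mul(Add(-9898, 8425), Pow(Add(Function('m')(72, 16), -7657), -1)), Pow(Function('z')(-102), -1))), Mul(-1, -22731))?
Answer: Rational(230147992617967, 10124360044) ≈ 22732.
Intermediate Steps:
Function('z')(a) = 54 (Function('z')(a) = Add(-3, 57) = 54)
Function('x')(b, B) = Mul(Pow(Add(B, b), -1), Add(7, b)) (Function('x')(b, B) = Mul(Add(7, b), Pow(Add(B, b), -1)) = Mul(Pow(Add(B, b), -1), Add(7, b)))
Function('m')(Y, X) = Mul(Pow(Add(2, X, Y), -1), Add(7, X)) (Function('m')(Y, X) = Mul(Pow(Add(Add(Y, Mul(-1, -2)), X), -1), Add(7, X)) = Mul(Pow(Add(Add(Y, 2), X), -1), Add(7, X)) = Mul(Pow(Add(Add(2, Y), X), -1), Add(7, X)) = Mul(Pow(Add(2, X, Y), -1), Add(7, X)))
Add(Add(Mul(16149, Pow(14692, -1)), Mul(Mul(Add(-9898, 8425), Pow(Add(Function('m')(72, 16), -7657), -1)), Pow(Function('z')(-102), -1))), Mul(-1, -22731)) = Add(Add(Mul(16149, Pow(14692, -1)), Mul(Mul(Add(-9898, 8425), Pow(Add(Mul(Pow(Add(2, 16, 72), -1), Add(7, 16)), -7657), -1)), Pow(54, -1))), Mul(-1, -22731)) = Add(Add(Mul(16149, Rational(1, 14692)), Mul(Mul(-1473, Pow(Add(Mul(Pow(90, -1), 23), -7657), -1)), Rational(1, 54))), 22731) = Add(Add(Rational(16149, 14692), Mul(Mul(-1473, Pow(Add(Mul(Rational(1, 90), 23), -7657), -1)), Rational(1, 54))), 22731) = Add(Add(Rational(16149, 14692), Mul(Mul(-1473, Pow(Add(Rational(23, 90), -7657), -1)), Rational(1, 54))), 22731) = Add(Add(Rational(16149, 14692), Mul(Mul(-1473, Pow(Rational(-689107, 90), -1)), Rational(1, 54))), 22731) = Add(Add(Rational(16149, 14692), Mul(Mul(-1473, Rational(-90, 689107)), Rational(1, 54))), 22731) = Add(Add(Rational(16149, 14692), Mul(Rational(132570, 689107), Rational(1, 54))), 22731) = Add(Add(Rational(16149, 14692), Rational(2455, 689107)), 22731) = Add(Rational(11164457803, 10124360044), 22731) = Rational(230147992617967, 10124360044)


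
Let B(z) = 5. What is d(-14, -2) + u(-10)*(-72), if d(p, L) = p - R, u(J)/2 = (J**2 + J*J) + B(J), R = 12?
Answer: -29546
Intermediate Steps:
u(J) = 10 + 4*J**2 (u(J) = 2*((J**2 + J*J) + 5) = 2*((J**2 + J**2) + 5) = 2*(2*J**2 + 5) = 2*(5 + 2*J**2) = 10 + 4*J**2)
d(p, L) = -12 + p (d(p, L) = p - 1*12 = p - 12 = -12 + p)
d(-14, -2) + u(-10)*(-72) = (-12 - 14) + (10 + 4*(-10)**2)*(-72) = -26 + (10 + 4*100)*(-72) = -26 + (10 + 400)*(-72) = -26 + 410*(-72) = -26 - 29520 = -29546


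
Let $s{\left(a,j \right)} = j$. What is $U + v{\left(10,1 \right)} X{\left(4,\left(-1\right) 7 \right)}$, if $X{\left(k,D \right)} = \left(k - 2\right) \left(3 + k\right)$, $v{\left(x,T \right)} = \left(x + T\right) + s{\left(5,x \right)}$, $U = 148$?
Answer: $442$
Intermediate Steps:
$v{\left(x,T \right)} = T + 2 x$ ($v{\left(x,T \right)} = \left(x + T\right) + x = \left(T + x\right) + x = T + 2 x$)
$X{\left(k,D \right)} = \left(-2 + k\right) \left(3 + k\right)$
$U + v{\left(10,1 \right)} X{\left(4,\left(-1\right) 7 \right)} = 148 + \left(1 + 2 \cdot 10\right) \left(-6 + 4 + 4^{2}\right) = 148 + \left(1 + 20\right) \left(-6 + 4 + 16\right) = 148 + 21 \cdot 14 = 148 + 294 = 442$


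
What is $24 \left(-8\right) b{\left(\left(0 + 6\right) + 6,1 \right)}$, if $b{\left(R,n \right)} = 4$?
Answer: $-768$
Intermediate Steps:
$24 \left(-8\right) b{\left(\left(0 + 6\right) + 6,1 \right)} = 24 \left(-8\right) 4 = \left(-192\right) 4 = -768$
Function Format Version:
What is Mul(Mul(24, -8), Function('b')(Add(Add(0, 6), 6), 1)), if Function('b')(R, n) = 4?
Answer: -768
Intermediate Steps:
Mul(Mul(24, -8), Function('b')(Add(Add(0, 6), 6), 1)) = Mul(Mul(24, -8), 4) = Mul(-192, 4) = -768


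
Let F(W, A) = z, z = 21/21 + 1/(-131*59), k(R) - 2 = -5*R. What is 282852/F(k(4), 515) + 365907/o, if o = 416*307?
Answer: 5816710220379/20561632 ≈ 2.8289e+5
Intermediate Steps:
k(R) = 2 - 5*R
z = 7728/7729 (z = 21*(1/21) - 1/131*1/59 = 1 - 1/7729 = 7728/7729 ≈ 0.99987)
F(W, A) = 7728/7729
o = 127712
282852/F(k(4), 515) + 365907/o = 282852/(7728/7729) + 365907/127712 = 282852*(7729/7728) + 365907*(1/127712) = 182180259/644 + 365907/127712 = 5816710220379/20561632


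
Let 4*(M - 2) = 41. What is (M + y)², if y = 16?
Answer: 12769/16 ≈ 798.06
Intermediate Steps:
M = 49/4 (M = 2 + (¼)*41 = 2 + 41/4 = 49/4 ≈ 12.250)
(M + y)² = (49/4 + 16)² = (113/4)² = 12769/16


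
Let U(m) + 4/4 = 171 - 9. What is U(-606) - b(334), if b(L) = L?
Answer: -173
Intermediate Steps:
U(m) = 161 (U(m) = -1 + (171 - 9) = -1 + 162 = 161)
U(-606) - b(334) = 161 - 1*334 = 161 - 334 = -173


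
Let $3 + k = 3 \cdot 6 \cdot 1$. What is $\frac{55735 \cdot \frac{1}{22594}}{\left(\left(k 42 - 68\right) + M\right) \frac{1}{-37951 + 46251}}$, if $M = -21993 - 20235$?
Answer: $- \frac{1393375}{2835547} \approx -0.4914$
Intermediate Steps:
$k = 15$ ($k = -3 + 3 \cdot 6 \cdot 1 = -3 + 18 \cdot 1 = -3 + 18 = 15$)
$M = -42228$
$\frac{55735 \cdot \frac{1}{22594}}{\left(\left(k 42 - 68\right) + M\right) \frac{1}{-37951 + 46251}} = \frac{55735 \cdot \frac{1}{22594}}{\left(\left(15 \cdot 42 - 68\right) - 42228\right) \frac{1}{-37951 + 46251}} = \frac{55735 \cdot \frac{1}{22594}}{\left(\left(630 - 68\right) - 42228\right) \frac{1}{8300}} = \frac{55735}{22594 \left(\left(630 - 68\right) - 42228\right) \frac{1}{8300}} = \frac{55735}{22594 \left(562 - 42228\right) \frac{1}{8300}} = \frac{55735}{22594 \left(\left(-41666\right) \frac{1}{8300}\right)} = \frac{55735}{22594 \left(- \frac{251}{50}\right)} = \frac{55735}{22594} \left(- \frac{50}{251}\right) = - \frac{1393375}{2835547}$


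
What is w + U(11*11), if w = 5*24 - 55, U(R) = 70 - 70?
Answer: 65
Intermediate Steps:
U(R) = 0
w = 65 (w = 120 - 55 = 65)
w + U(11*11) = 65 + 0 = 65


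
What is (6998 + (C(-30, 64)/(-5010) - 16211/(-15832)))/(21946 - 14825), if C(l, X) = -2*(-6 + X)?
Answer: 277576328491/282412878360 ≈ 0.98287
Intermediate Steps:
C(l, X) = 12 - 2*X
(6998 + (C(-30, 64)/(-5010) - 16211/(-15832)))/(21946 - 14825) = (6998 + ((12 - 2*64)/(-5010) - 16211/(-15832)))/(21946 - 14825) = (6998 + ((12 - 128)*(-1/5010) - 16211*(-1/15832)))/7121 = (6998 + (-116*(-1/5010) + 16211/15832))*(1/7121) = (6998 + (58/2505 + 16211/15832))*(1/7121) = (6998 + 41526811/39659160)*(1/7121) = (277576328491/39659160)*(1/7121) = 277576328491/282412878360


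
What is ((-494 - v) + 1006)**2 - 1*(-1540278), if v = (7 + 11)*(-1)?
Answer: 1821178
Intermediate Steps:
v = -18 (v = 18*(-1) = -18)
((-494 - v) + 1006)**2 - 1*(-1540278) = ((-494 - 1*(-18)) + 1006)**2 - 1*(-1540278) = ((-494 + 18) + 1006)**2 + 1540278 = (-476 + 1006)**2 + 1540278 = 530**2 + 1540278 = 280900 + 1540278 = 1821178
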